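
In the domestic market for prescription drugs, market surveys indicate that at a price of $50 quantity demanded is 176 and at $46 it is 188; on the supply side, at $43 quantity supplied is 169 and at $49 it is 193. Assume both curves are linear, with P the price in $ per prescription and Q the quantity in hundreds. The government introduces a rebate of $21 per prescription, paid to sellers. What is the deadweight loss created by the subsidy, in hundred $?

Deadweight loss = $378 hundred.

Demand slope: (188 − 176)/(46 − 50) = -3, so Qd = 326 − 3P.
Supply slope: (193 − 169)/(49 − 43) = 4, so Qs = 4P − 3.
Before the subsidy: set 326 − 3P = 4P − 3 → P* = $47, Q* = 185.
With a per-unit subsidy paid to sellers, each receives P + 21 per unit sold, so supply becomes Qs = 4(P + 21) − 3.
Solving gives Q = 221 with buyers paying $35 and sellers receiving $56 (the $21 wedge).
Quantity rises by |ΔQ| = |185 − 221| = 36.
DWL = ½ · t · |ΔQ| = ½ · 21 · 36 = $378.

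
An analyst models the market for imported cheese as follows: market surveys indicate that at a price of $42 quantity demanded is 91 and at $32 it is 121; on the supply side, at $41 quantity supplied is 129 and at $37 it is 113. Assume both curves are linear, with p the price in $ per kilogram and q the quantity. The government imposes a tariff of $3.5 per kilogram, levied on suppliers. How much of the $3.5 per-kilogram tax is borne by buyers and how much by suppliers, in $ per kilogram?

Demand slope: (121 − 91)/(32 − 42) = -3, so qd = 217 − 3p.
Supply slope: (113 − 129)/(37 − 41) = 4, so qs = 4p − 35.
Without the tax, 217 − 3p = 4p − 35 gives 7p = 252, so p* = $36 and q* = 109.
With the tax collected from suppliers, supply shifts: qs = 4(p − 3.5) − 35.
Solving gives q = 103 with buyers paying $38 and suppliers receiving $34.5 (the $3.5 wedge).
Burden on buyers: $2; on suppliers: $1.5. (They sum to $3.5.)

Buyers bear $2 per kilogram; suppliers bear $1.5 per kilogram.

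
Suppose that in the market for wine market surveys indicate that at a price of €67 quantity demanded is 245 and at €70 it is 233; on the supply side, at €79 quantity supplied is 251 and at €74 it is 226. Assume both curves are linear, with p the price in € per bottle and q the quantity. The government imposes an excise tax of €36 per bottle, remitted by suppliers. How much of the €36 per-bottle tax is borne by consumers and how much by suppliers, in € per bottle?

Consumers bear €20 per bottle; suppliers bear €16 per bottle.

Demand slope: (233 − 245)/(70 − 67) = -4, so qd = 513 − 4p.
Supply slope: (226 − 251)/(74 − 79) = 5, so qs = 5p − 144.
Before the tax: set 513 − 4p = 5p − 144 → p* = €73, q* = 221.
With the tax collected from suppliers, supply shifts: qs = 5(p − 36) − 144.
Solving gives q = 141 with consumers paying €93 and suppliers receiving €57 (the €36 wedge).
Burden on consumers: €20; on suppliers: €16. (They sum to €36.)
The less price-elastic side of the market bears the larger share of a per-unit tax.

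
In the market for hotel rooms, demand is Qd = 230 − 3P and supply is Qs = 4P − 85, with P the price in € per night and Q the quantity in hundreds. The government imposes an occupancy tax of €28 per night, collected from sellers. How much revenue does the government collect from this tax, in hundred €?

Without the tax, 230 − 3P = 4P − 85 gives 7P = 315, so P* = €45 and Q* = 95.
With the tax collected from sellers, supply shifts: Qs = 4(P − 28) − 85.
Solving gives Q = 47 with consumers paying €61 and sellers receiving €33 (the €28 wedge).
Revenue = t · Q = 28 · 47 = €1316.

Tax revenue = €1316 hundred.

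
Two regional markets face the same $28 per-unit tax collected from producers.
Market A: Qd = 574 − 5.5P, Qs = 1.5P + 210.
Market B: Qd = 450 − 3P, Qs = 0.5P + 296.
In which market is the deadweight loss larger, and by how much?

Market A, by $294.

Market A: pre-tax P* = $52, Q* = 288; post-tax Q = 255; deadweight loss = $462.
Market B: pre-tax P* = $44, Q* = 318; post-tax Q = 306; deadweight loss = $168.
Difference: $462 vs $168 → market A is larger by $294.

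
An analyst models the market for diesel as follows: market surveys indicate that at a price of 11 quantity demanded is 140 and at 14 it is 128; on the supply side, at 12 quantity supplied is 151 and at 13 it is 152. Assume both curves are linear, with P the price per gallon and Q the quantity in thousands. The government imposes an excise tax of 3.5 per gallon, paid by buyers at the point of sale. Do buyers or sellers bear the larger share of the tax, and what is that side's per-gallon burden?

Sellers bear the larger share: 2.8 per gallon.

Demand slope: (128 − 140)/(14 − 11) = -4, so Qd = 184 − 4P.
Supply slope: (152 − 151)/(13 − 12) = 1, so Qs = P + 139.
Without the tax, 184 − 4P = P + 139 gives 5P = 45, so P* = 9 and Q* = 148.
With the tax collected from buyers, demand (in seller-price terms) shifts: Qd = 184 − 4(P + 3.5).
New equilibrium: buyers pay 9.7, sellers receive 6.2, Q = 145.2. (Wedge: Pb − Ps = 3.5.)
Per-gallon burden: buyers 0.7, sellers 2.8.
Sellers take the larger share because supply is less price-elastic here (demand slope 4 vs supply slope 1).
The less price-elastic side of the market bears the larger share of a per-unit tax.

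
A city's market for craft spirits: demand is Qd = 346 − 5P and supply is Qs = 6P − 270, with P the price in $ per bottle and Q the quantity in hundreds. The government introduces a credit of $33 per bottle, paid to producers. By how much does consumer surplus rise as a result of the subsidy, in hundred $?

Consumer surplus rises by $1998 hundred.

Before the subsidy: set 346 − 5P = 6P − 270 → P* = $56, Q* = 66.
With a per-unit subsidy paid to producers, each receives P + 33 per unit sold, so supply becomes Qs = 6(P + 33) − 270.
New equilibrium: buyers pay $38, producers receive $71, Q = 156. (Wedge: Pb − Ps = −33.)
ΔCS is the trapezoid between Q = 156 and Q = 66 of height $18: ½ · (66 + 156) · 18 = $1998.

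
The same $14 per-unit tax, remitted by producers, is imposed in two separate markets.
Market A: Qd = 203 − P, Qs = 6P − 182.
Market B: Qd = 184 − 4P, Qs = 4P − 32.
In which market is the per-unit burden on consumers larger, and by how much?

Market A: pre-tax P* = $55, Q* = 148; post-tax Q = 136; per-unit burden on consumers = $12.
Market B: pre-tax P* = $27, Q* = 76; post-tax Q = 48; per-unit burden on consumers = $7.
Difference: $12 vs $7 → market A is larger by $5.

Market A, by $5.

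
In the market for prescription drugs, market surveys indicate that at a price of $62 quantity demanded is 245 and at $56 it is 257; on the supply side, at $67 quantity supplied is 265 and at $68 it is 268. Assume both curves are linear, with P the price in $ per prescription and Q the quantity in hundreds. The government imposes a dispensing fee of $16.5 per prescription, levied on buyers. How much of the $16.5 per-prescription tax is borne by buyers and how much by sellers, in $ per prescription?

Buyers bear $9.9 per prescription; sellers bear $6.6 per prescription.

Demand slope: (257 − 245)/(56 − 62) = -2, so Qd = 369 − 2P.
Supply slope: (268 − 265)/(68 − 67) = 3, so Qs = 3P + 64.
Without the tax, 369 − 2P = 3P + 64 gives 5P = 305, so P* = $61 and Q* = 247.
With the tax collected from buyers, demand (in seller-price terms) shifts: Qd = 369 − 2(P + 16.5).
New equilibrium: buyers pay $70.9, sellers receive $54.4, Q = 227.2. (Wedge: Pb − Ps = 16.5.)
Burden on buyers: $9.9; on sellers: $6.6. (They sum to $16.5.)
The less price-elastic side of the market bears the larger share of a per-unit tax.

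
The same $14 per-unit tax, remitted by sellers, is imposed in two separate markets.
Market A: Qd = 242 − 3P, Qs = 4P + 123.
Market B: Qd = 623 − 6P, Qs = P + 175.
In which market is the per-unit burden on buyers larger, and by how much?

Market A: pre-tax P* = $17, Q* = 191; post-tax Q = 167; per-unit burden on buyers = $8.
Market B: pre-tax P* = $64, Q* = 239; post-tax Q = 227; per-unit burden on buyers = $2.
Difference: $8 vs $2 → market A is larger by $6.

Market A, by $6.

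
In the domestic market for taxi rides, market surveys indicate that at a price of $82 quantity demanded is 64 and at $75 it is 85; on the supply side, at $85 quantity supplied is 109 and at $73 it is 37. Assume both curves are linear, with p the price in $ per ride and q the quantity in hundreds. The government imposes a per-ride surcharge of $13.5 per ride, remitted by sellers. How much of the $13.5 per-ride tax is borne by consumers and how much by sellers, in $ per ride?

Demand slope: (85 − 64)/(75 − 82) = -3, so qd = 310 − 3p.
Supply slope: (37 − 109)/(73 − 85) = 6, so qs = 6p − 401.
Before the tax: set 310 − 3p = 6p − 401 → p* = $79, q* = 73.
With the tax collected from sellers, supply shifts: qs = 6(p − 13.5) − 401.
New equilibrium: consumers pay $88, sellers receive $74.5, q = 46. (Wedge: pb − ps = 13.5.)
Burden on consumers: $9; on sellers: $4.5. (They sum to $13.5.)
The less price-elastic side of the market bears the larger share of a per-unit tax.

Consumers bear $9 per ride; sellers bear $4.5 per ride.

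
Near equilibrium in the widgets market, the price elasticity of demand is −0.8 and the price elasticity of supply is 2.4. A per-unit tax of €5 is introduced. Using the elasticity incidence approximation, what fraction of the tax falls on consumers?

Consumers' share ≈ 0.75.

Incidence ratio: consumers' share ≈ εs / (εs + |εd|) = 2.4 / (2.4 + 0.8) = 0.75.
Supply is the more elastic side, so consumers bear the larger share.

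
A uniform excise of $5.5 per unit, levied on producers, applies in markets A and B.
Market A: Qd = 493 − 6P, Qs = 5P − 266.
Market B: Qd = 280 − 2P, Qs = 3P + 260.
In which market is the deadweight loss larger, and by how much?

Market A: pre-tax P* = $69, Q* = 79; post-tax Q = 64; deadweight loss = $41.25.
Market B: pre-tax P* = $4, Q* = 272; post-tax Q = 265.4; deadweight loss = $18.15.
Difference: $41.25 vs $18.15 → market A is larger by $23.1.

Market A, by $23.1.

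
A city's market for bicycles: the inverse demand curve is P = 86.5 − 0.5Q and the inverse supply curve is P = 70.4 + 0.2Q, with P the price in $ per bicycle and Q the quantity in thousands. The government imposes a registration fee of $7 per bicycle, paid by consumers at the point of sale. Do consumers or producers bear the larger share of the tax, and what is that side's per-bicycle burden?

Consumers bear the larger share: $5 per bicycle.

Inverting to Q(P) form: Qd = 173 − 2P; Qs = 5P − 352.
Without the tax, 173 − 2P = 5P − 352 gives 7P = 525, so P* = $75 and Q* = 23.
With the tax collected from consumers, demand (in seller-price terms) shifts: Qd = 173 − 2(P + 7).
New equilibrium: consumers pay $80, producers receive $73, Q = 13. (Wedge: Pb − Ps = 7.)
Per-bicycle burden: consumers $5, producers $2.
Consumers take the larger share because demand is less price-elastic here (demand slope 2 vs supply slope 5).
The less price-elastic side of the market bears the larger share of a per-unit tax.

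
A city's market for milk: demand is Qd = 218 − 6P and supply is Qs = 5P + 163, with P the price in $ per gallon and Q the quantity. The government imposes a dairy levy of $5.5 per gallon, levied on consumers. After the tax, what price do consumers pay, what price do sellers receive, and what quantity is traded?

Before the tax: set 218 − 6P = 5P + 163 → P* = $5, Q* = 188.
With the tax collected from consumers, demand (in seller-price terms) shifts: Qd = 218 − 6(P + 5.5).
New equilibrium: consumers pay $7.5, sellers receive $2, Q = 173. (Wedge: Pb − Ps = 5.5.)

Consumers pay $7.5; sellers receive $2; quantity = 173.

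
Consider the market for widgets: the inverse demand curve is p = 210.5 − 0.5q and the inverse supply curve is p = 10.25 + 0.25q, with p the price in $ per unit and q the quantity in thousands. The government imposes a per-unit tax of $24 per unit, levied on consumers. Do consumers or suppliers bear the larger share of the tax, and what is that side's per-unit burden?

Consumers bear the larger share: $16 per unit.

Inverting to q(p) form: qd = 421 − 2p; qs = 4p − 41.
Before the tax: set 421 − 2p = 4p − 41 → p* = $77, q* = 267.
With the tax collected from consumers, demand (in seller-price terms) shifts: qd = 421 − 2(p + 24).
New equilibrium: consumers pay $93, suppliers receive $69, q = 235. (Wedge: pb − ps = 24.)
Per-unit burden: consumers $16, suppliers $8.
Consumers take the larger share because demand is less price-elastic here (demand slope 2 vs supply slope 4).
The less price-elastic side of the market bears the larger share of a per-unit tax.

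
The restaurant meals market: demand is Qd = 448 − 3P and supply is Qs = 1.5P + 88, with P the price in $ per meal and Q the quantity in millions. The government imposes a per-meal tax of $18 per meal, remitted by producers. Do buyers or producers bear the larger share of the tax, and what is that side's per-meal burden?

Without the tax, 448 − 3P = 1.5P + 88 gives 4.5P = 360, so P* = $80 and Q* = 208.
With the tax collected from producers, supply shifts: Qs = 1.5(P − 18) + 88.
Solving gives Q = 190 with buyers paying $86 and producers receiving $68 (the $18 wedge).
Per-meal burden: buyers $6, producers $12.
Producers take the larger share because supply is less price-elastic here (demand slope 3 vs supply slope 1.5).
The less price-elastic side of the market bears the larger share of a per-unit tax.

Producers bear the larger share: $12 per meal.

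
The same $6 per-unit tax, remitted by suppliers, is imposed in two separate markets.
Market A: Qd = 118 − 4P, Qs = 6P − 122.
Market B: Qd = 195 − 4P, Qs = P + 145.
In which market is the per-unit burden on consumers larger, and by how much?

Market A: pre-tax P* = $24, Q* = 22; post-tax Q = 7.6; per-unit burden on consumers = $3.6.
Market B: pre-tax P* = $10, Q* = 155; post-tax Q = 150.2; per-unit burden on consumers = $1.2.
Difference: $3.6 vs $1.2 → market A is larger by $2.4.

Market A, by $2.4.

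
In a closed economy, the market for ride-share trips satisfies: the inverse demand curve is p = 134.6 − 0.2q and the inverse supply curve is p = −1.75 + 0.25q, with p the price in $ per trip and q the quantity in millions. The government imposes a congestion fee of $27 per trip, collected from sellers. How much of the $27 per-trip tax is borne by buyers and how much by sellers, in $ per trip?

Buyers bear $12 per trip; sellers bear $15 per trip.

Inverting to q(p) form: qd = 673 − 5p; qs = 4p + 7.
Before the tax: set 673 − 5p = 4p + 7 → p* = $74, q* = 303.
With the tax collected from sellers, supply shifts: qs = 4(p − 27) + 7.
New equilibrium: buyers pay $86, sellers receive $59, q = 243. (Wedge: pb − ps = 27.)
Burden on buyers: $12; on sellers: $15. (They sum to $27.)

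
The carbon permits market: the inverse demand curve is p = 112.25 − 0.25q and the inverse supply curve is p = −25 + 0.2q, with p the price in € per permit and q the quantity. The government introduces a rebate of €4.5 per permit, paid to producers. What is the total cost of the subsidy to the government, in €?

Government outlay = €1417.5.

Rewrite in direct form: qd = 449 − 4p and qs = 5p + 125.
Before the subsidy: set 449 − 4p = 5p + 125 → p* = €36, q* = 305.
With a per-unit subsidy paid to producers, each receives p + 4.5 per unit sold, so supply becomes qs = 5(p + 4.5) + 125.
New equilibrium: consumers pay €33.5, producers receive €38, q = 315. (Wedge: pb − ps = −4.5.)
Outlay = t · Q = 4.5 · 315 = €1417.5.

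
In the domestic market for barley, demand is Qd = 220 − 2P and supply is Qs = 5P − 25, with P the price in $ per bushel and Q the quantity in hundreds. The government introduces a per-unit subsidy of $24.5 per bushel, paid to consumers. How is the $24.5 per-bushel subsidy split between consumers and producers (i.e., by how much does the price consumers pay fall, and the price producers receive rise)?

Before the subsidy: set 220 − 2P = 5P − 25 → P* = $35, Q* = 150.
With a per-unit subsidy paid to consumers, each effectively pays P − 24.5, so demand becomes Qd = 220 − 2(P − 24.5).
New equilibrium: consumers pay $17.5, producers receive $42, Q = 185. (Wedge: Pb − Ps = −24.5.)
Gain to consumers: $17.5; to producers: $7. (They sum to $24.5.)

Consumers gain $17.5 per bushel; producers gain $7 per bushel.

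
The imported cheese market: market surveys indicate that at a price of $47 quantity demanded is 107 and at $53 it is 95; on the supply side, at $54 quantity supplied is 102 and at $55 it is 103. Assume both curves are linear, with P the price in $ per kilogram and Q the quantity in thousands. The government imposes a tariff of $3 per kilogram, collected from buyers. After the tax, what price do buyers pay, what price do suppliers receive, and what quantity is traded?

Buyers pay $52; suppliers receive $49; quantity = 97.

Demand slope: (95 − 107)/(53 − 47) = -2, so Qd = 201 − 2P.
Supply slope: (103 − 102)/(55 − 54) = 1, so Qs = P + 48.
Without the tax, 201 − 2P = P + 48 gives 3P = 153, so P* = $51 and Q* = 99.
With the tax collected from buyers, demand (in seller-price terms) shifts: Qd = 201 − 2(P + 3).
New equilibrium: buyers pay $52, suppliers receive $49, Q = 97. (Wedge: Pb − Ps = 3.)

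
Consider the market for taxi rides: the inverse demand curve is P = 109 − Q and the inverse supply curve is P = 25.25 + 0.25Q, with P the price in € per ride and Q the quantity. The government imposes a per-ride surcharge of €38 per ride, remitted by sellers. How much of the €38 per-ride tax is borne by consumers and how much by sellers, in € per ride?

Consumers bear €30.4 per ride; sellers bear €7.6 per ride.

Inverting to Q(P) form: Qd = 109 − P; Qs = 4P − 101.
Without the tax, 109 − P = 4P − 101 gives 5P = 210, so P* = €42 and Q* = 67.
With the tax collected from sellers, supply shifts: Qs = 4(P − 38) − 101.
Solving gives Q = 36.6 with consumers paying €72.4 and sellers receiving €34.4 (the €38 wedge).
Burden on consumers: €30.4; on sellers: €7.6. (They sum to €38.)
The less price-elastic side of the market bears the larger share of a per-unit tax.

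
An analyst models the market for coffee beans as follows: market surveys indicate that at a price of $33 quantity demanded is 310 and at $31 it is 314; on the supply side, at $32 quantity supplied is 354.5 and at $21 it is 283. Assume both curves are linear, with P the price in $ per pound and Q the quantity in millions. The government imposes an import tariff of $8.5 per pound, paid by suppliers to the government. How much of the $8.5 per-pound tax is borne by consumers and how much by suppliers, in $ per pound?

Consumers bear $6.5 per pound; suppliers bear $2 per pound.

Demand slope: (314 − 310)/(31 − 33) = -2, so Qd = 376 − 2P.
Supply slope: (283 − 354.5)/(21 − 32) = 6.5, so Qs = 6.5P + 146.5.
Before the tax: set 376 − 2P = 6.5P + 146.5 → P* = $27, Q* = 322.
With the tax collected from suppliers, supply shifts: Qs = 6.5(P − 8.5) + 146.5.
New equilibrium: consumers pay $33.5, suppliers receive $25, Q = 309. (Wedge: Pb − Ps = 8.5.)
Burden on consumers: $6.5; on suppliers: $2. (They sum to $8.5.)
The less price-elastic side of the market bears the larger share of a per-unit tax.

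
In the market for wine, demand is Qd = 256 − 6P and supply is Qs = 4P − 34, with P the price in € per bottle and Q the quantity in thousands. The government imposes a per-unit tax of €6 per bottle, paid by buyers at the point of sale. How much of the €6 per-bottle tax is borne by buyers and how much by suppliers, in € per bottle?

Before the tax: set 256 − 6P = 4P − 34 → P* = €29, Q* = 82.
With the tax collected from buyers, demand (in seller-price terms) shifts: Qd = 256 − 6(P + 6).
New equilibrium: buyers pay €31.4, suppliers receive €25.4, Q = 67.6. (Wedge: Pb − Ps = 6.)
Burden on buyers: €2.4; on suppliers: €3.6. (They sum to €6.)

Buyers bear €2.4 per bottle; suppliers bear €3.6 per bottle.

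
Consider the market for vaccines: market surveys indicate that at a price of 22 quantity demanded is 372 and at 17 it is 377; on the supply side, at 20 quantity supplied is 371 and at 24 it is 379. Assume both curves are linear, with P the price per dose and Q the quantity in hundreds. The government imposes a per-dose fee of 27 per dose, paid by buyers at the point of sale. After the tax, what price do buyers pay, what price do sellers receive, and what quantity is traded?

Buyers pay 39; sellers receive 12; quantity = 355.

Demand slope: (377 − 372)/(17 − 22) = -1, so Qd = 394 − P.
Supply slope: (379 − 371)/(24 − 20) = 2, so Qs = 2P + 331.
Before the tax: set 394 − P = 2P + 331 → P* = 21, Q* = 373.
With the tax collected from buyers, demand (in seller-price terms) shifts: Qd = 394 − (P + 27).
Solving gives Q = 355 with buyers paying 39 and sellers receiving 12 (the 27 wedge).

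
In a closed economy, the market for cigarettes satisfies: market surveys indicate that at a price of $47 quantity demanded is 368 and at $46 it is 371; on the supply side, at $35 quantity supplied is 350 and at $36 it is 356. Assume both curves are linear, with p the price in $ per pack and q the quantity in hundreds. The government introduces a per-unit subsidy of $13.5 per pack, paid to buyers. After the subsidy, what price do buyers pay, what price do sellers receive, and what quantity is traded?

Buyers pay $32; sellers receive $45.5; quantity = 413.

Demand slope: (371 − 368)/(46 − 47) = -3, so qd = 509 − 3p.
Supply slope: (356 − 350)/(36 − 35) = 6, so qs = 6p + 140.
Without the subsidy, 509 − 3p = 6p + 140 gives 9p = 369, so p* = $41 and q* = 386.
With a per-unit subsidy paid to buyers, each effectively pays p − 13.5, so demand becomes qd = 509 − 3(p − 13.5).
Solving gives q = 413 with buyers paying $32 and sellers receiving $45.5 (the $13.5 wedge).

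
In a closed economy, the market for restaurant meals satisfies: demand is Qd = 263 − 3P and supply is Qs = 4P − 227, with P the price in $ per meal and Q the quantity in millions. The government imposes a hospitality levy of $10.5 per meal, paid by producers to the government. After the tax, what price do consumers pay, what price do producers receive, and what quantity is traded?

Consumers pay $76; producers receive $65.5; quantity = 35.

Before the tax: set 263 − 3P = 4P − 227 → P* = $70, Q* = 53.
With the tax collected from producers, supply shifts: Qs = 4(P − 10.5) − 227.
Solving gives Q = 35 with consumers paying $76 and producers receiving $65.5 (the $10.5 wedge).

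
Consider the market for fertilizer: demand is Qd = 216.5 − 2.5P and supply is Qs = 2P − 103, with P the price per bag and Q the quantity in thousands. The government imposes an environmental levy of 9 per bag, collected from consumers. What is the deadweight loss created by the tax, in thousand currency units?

Deadweight loss = 45 thousand.

Without the tax, 216.5 − 2.5P = 2P − 103 gives 4.5P = 319.5, so P* = 71 and Q* = 39.
With the tax collected from consumers, demand (in seller-price terms) shifts: Qd = 216.5 − 2.5(P + 9).
New equilibrium: consumers pay 75, sellers receive 66, Q = 29. (Wedge: Pb − Ps = 9.)
Quantity falls by |ΔQ| = |39 − 29| = 10.
DWL = ½ · t · |ΔQ| = ½ · 9 · 10 = 45.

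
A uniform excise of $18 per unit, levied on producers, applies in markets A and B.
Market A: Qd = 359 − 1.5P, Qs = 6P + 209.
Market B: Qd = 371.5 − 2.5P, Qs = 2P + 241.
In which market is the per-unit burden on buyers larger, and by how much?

Market A, by $6.4.

Market A: pre-tax P* = $20, Q* = 329; post-tax Q = 307.4; per-unit burden on buyers = $14.4.
Market B: pre-tax P* = $29, Q* = 299; post-tax Q = 279; per-unit burden on buyers = $8.
Difference: $14.4 vs $8 → market A is larger by $6.4.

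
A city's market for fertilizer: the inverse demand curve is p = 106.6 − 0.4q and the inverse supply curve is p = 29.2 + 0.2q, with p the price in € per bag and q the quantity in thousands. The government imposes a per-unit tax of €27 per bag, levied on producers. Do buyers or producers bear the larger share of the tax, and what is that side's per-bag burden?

Buyers bear the larger share: €18 per bag.

Inverting to q(p) form: qd = 266.5 − 2.5p; qs = 5p − 146.
Before the tax: set 266.5 − 2.5p = 5p − 146 → p* = €55, q* = 129.
With the tax collected from producers, supply shifts: qs = 5(p − 27) − 146.
New equilibrium: buyers pay €73, producers receive €46, q = 84. (Wedge: pb − ps = 27.)
Per-bag burden: buyers €18, producers €9.
Buyers take the larger share because demand is less price-elastic here (demand slope 2.5 vs supply slope 5).
The less price-elastic side of the market bears the larger share of a per-unit tax.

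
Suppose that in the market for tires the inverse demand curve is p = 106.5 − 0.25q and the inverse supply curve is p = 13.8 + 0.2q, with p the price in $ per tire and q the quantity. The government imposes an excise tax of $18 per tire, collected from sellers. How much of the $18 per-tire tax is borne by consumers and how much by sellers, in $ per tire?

Inverting to q(p) form: qd = 426 − 4p; qs = 5p − 69.
Without the tax, 426 − 4p = 5p − 69 gives 9p = 495, so p* = $55 and q* = 206.
With the tax collected from sellers, supply shifts: qs = 5(p − 18) − 69.
New equilibrium: consumers pay $65, sellers receive $47, q = 166. (Wedge: pb − ps = 18.)
Burden on consumers: $10; on sellers: $8. (They sum to $18.)

Consumers bear $10 per tire; sellers bear $8 per tire.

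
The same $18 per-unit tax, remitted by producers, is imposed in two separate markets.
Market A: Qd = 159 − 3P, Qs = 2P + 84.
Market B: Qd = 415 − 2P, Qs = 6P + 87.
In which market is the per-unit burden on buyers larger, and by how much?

Market B, by $6.3.

Market A: pre-tax P* = $15, Q* = 114; post-tax Q = 92.4; per-unit burden on buyers = $7.2.
Market B: pre-tax P* = $41, Q* = 333; post-tax Q = 306; per-unit burden on buyers = $13.5.
Difference: $7.2 vs $13.5 → market B is larger by $6.3.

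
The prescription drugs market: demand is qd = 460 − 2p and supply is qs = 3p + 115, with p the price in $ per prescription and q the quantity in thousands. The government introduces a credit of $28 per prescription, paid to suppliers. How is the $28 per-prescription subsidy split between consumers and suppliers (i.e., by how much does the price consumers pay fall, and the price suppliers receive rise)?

Before the subsidy: set 460 − 2p = 3p + 115 → p* = $69, q* = 322.
With a per-unit subsidy paid to suppliers, each receives p + 28 per unit sold, so supply becomes qs = 3(p + 28) + 115.
Solving gives q = 355.6 with consumers paying $52.2 and suppliers receiving $80.2 (the $28 wedge).
Gain to consumers: $16.8; to suppliers: $11.2. (They sum to $28.)

Consumers gain $16.8 per prescription; suppliers gain $11.2 per prescription.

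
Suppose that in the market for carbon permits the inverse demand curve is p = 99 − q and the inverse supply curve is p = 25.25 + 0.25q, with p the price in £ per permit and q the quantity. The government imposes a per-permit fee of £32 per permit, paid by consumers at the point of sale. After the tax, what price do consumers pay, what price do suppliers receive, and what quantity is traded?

Consumers pay £65.6; suppliers receive £33.6; quantity = 33.4.

Rewrite in direct form: qd = 99 − p and qs = 4p − 101.
Without the tax, 99 − p = 4p − 101 gives 5p = 200, so p* = £40 and q* = 59.
With the tax collected from consumers, demand (in seller-price terms) shifts: qd = 99 − (p + 32).
New equilibrium: consumers pay £65.6, suppliers receive £33.6, q = 33.4. (Wedge: pb − ps = 32.)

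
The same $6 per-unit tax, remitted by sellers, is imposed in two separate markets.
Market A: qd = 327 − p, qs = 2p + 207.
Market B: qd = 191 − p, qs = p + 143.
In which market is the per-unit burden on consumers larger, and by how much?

Market A, by $1.

Market A: pre-tax p* = $40, q* = 287; post-tax q = 283; per-unit burden on consumers = $4.
Market B: pre-tax p* = $24, q* = 167; post-tax q = 164; per-unit burden on consumers = $3.
Difference: $4 vs $3 → market A is larger by $1.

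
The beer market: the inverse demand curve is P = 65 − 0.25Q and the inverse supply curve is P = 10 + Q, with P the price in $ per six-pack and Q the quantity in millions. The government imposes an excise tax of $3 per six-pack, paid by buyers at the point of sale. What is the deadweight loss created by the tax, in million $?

Deadweight loss = $3.6 million.

Inverting to Q(P) form: Qd = 260 − 4P; Qs = P − 10.
Without the tax, 260 − 4P = P − 10 gives 5P = 270, so P* = $54 and Q* = 44.
With the tax collected from buyers, demand (in seller-price terms) shifts: Qd = 260 − 4(P + 3).
Solving gives Q = 41.6 with buyers paying $54.6 and suppliers receiving $51.6 (the $3 wedge).
Quantity falls by |ΔQ| = |44 − 41.6| = 2.4.
DWL = ½ · t · |ΔQ| = ½ · 3 · 2.4 = $3.6.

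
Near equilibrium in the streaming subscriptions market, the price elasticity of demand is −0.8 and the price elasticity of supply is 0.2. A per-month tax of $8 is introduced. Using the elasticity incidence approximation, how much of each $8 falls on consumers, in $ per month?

Incidence ratio: consumers' share ≈ εs / (εs + |εd|) = 0.2 / (0.2 + 0.8) = 0.2.
So consumers bear ≈ 0.2 × $8 = $1.6; producers bear $6.4.

Consumers bear ≈ $1.6 per month.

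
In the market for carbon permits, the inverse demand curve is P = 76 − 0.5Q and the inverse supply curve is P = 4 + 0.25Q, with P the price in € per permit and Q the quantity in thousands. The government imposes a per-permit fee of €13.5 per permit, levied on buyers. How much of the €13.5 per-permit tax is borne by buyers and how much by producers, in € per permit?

Buyers bear €9 per permit; producers bear €4.5 per permit.

Inverting to Q(P) form: Qd = 152 − 2P; Qs = 4P − 16.
Before the tax: set 152 − 2P = 4P − 16 → P* = €28, Q* = 96.
With the tax collected from buyers, demand (in seller-price terms) shifts: Qd = 152 − 2(P + 13.5).
New equilibrium: buyers pay €37, producers receive €23.5, Q = 78. (Wedge: Pb − Ps = 13.5.)
Burden on buyers: €9; on producers: €4.5. (They sum to €13.5.)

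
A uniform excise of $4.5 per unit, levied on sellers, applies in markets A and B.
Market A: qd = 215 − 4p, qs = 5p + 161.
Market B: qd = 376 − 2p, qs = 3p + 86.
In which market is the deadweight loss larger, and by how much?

Market A: pre-tax p* = $6, q* = 191; post-tax q = 181; deadweight loss = $22.5.
Market B: pre-tax p* = $58, q* = 260; post-tax q = 254.6; deadweight loss = $12.15.
Difference: $22.5 vs $12.15 → market A is larger by $10.35.

Market A, by $10.35.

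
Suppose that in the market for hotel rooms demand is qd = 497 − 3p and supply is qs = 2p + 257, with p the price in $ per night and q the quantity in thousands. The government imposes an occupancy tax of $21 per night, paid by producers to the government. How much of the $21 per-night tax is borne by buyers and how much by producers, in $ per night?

Buyers bear $8.4 per night; producers bear $12.6 per night.

Before the tax: set 497 − 3p = 2p + 257 → p* = $48, q* = 353.
With the tax collected from producers, supply shifts: qs = 2(p − 21) + 257.
New equilibrium: buyers pay $56.4, producers receive $35.4, q = 327.8. (Wedge: pb − ps = 21.)
Burden on buyers: $8.4; on producers: $12.6. (They sum to $21.)
The less price-elastic side of the market bears the larger share of a per-unit tax.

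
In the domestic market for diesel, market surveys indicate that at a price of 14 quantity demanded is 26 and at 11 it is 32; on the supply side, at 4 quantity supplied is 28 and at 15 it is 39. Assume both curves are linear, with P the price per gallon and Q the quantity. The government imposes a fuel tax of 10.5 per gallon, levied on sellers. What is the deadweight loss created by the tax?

Demand slope: (32 − 26)/(11 − 14) = -2, so Qd = 54 − 2P.
Supply slope: (39 − 28)/(15 − 4) = 1, so Qs = P + 24.
Without the tax, 54 − 2P = P + 24 gives 3P = 30, so P* = 10 and Q* = 34.
With the tax collected from sellers, supply shifts: Qs = (P − 10.5) + 24.
New equilibrium: buyers pay 13.5, sellers receive 3, Q = 27. (Wedge: Pb − Ps = 10.5.)
Quantity falls by |ΔQ| = |34 − 27| = 7.
DWL = ½ · t · |ΔQ| = ½ · 10.5 · 7 = 36.75.

Deadweight loss = 36.75.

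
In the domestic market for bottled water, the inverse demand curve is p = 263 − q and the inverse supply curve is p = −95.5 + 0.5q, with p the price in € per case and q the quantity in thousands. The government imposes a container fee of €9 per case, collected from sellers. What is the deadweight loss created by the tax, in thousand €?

Rewrite in direct form: qd = 263 − p and qs = 2p + 191.
Before the tax: set 263 − p = 2p + 191 → p* = €24, q* = 239.
With the tax collected from sellers, supply shifts: qs = 2(p − 9) + 191.
Solving gives q = 233 with consumers paying €30 and sellers receiving €21 (the €9 wedge).
Quantity falls by |ΔQ| = |239 − 233| = 6.
DWL = ½ · t · |ΔQ| = ½ · 9 · 6 = €27.

Deadweight loss = €27 thousand.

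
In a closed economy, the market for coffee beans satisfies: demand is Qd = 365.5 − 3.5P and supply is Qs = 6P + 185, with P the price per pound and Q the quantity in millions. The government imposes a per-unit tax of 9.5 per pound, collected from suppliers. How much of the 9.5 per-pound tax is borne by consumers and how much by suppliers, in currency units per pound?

Before the tax: set 365.5 − 3.5P = 6P + 185 → P* = 19, Q* = 299.
With the tax collected from suppliers, supply shifts: Qs = 6(P − 9.5) + 185.
Solving gives Q = 278 with consumers paying 25 and suppliers receiving 15.5 (the 9.5 wedge).
Burden on consumers: 6; on suppliers: 3.5. (They sum to 9.5.)

Consumers bear 6 per pound; suppliers bear 3.5 per pound.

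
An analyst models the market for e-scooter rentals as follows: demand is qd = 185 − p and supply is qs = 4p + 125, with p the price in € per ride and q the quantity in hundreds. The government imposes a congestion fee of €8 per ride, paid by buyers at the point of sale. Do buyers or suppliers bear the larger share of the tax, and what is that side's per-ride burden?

Buyers bear the larger share: €6.4 per ride.

Before the tax: set 185 − p = 4p + 125 → p* = €12, q* = 173.
With the tax collected from buyers, demand (in seller-price terms) shifts: qd = 185 − (p + 8).
Solving gives q = 166.6 with buyers paying €18.4 and suppliers receiving €10.4 (the €8 wedge).
Per-ride burden: buyers €6.4, suppliers €1.6.
Buyers take the larger share because demand is less price-elastic here (demand slope 1 vs supply slope 4).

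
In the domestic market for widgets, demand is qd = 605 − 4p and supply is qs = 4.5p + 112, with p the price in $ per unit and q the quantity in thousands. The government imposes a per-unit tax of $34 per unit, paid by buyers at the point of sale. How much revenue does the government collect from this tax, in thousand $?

Without the tax, 605 − 4p = 4.5p + 112 gives 8.5p = 493, so p* = $58 and q* = 373.
With the tax collected from buyers, demand (in seller-price terms) shifts: qd = 605 − 4(p + 34).
New equilibrium: buyers pay $76, suppliers receive $42, q = 301. (Wedge: pb − ps = 34.)
Revenue = t · Q = 34 · 301 = $10234.

Tax revenue = $10234 thousand.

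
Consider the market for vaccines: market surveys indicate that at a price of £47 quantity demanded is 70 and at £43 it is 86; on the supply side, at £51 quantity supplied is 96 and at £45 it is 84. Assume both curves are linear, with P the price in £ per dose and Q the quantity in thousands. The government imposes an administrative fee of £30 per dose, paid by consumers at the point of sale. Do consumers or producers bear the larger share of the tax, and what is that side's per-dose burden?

Producers bear the larger share: £20 per dose.

Demand slope: (86 − 70)/(43 − 47) = -4, so Qd = 258 − 4P.
Supply slope: (84 − 96)/(45 − 51) = 2, so Qs = 2P − 6.
Before the tax: set 258 − 4P = 2P − 6 → P* = £44, Q* = 82.
With the tax collected from consumers, demand (in seller-price terms) shifts: Qd = 258 − 4(P + 30).
New equilibrium: consumers pay £54, producers receive £24, Q = 42. (Wedge: Pb − Ps = 30.)
Per-dose burden: consumers £10, producers £20.
Producers take the larger share because supply is less price-elastic here (demand slope 4 vs supply slope 2).
The less price-elastic side of the market bears the larger share of a per-unit tax.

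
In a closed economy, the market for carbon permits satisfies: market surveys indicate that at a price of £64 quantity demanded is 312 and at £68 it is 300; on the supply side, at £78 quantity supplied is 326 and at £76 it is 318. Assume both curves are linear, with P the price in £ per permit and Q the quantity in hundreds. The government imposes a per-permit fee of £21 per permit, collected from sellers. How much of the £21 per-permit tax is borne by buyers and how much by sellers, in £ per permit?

Buyers bear £12 per permit; sellers bear £9 per permit.

Demand slope: (300 − 312)/(68 − 64) = -3, so Qd = 504 − 3P.
Supply slope: (318 − 326)/(76 − 78) = 4, so Qs = 4P + 14.
Without the tax, 504 − 3P = 4P + 14 gives 7P = 490, so P* = £70 and Q* = 294.
With the tax collected from sellers, supply shifts: Qs = 4(P − 21) + 14.
New equilibrium: buyers pay £82, sellers receive £61, Q = 258. (Wedge: Pb − Ps = 21.)
Burden on buyers: £12; on sellers: £9. (They sum to £21.)
The less price-elastic side of the market bears the larger share of a per-unit tax.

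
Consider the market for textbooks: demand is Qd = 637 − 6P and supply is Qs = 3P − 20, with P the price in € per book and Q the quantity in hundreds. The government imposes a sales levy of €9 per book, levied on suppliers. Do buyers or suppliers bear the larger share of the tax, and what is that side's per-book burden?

Before the tax: set 637 − 6P = 3P − 20 → P* = €73, Q* = 199.
With the tax collected from suppliers, supply shifts: Qs = 3(P − 9) − 20.
New equilibrium: buyers pay €76, suppliers receive €67, Q = 181. (Wedge: Pb − Ps = 9.)
Per-book burden: buyers €3, suppliers €6.
Suppliers take the larger share because supply is less price-elastic here (demand slope 6 vs supply slope 3).
The less price-elastic side of the market bears the larger share of a per-unit tax.

Suppliers bear the larger share: €6 per book.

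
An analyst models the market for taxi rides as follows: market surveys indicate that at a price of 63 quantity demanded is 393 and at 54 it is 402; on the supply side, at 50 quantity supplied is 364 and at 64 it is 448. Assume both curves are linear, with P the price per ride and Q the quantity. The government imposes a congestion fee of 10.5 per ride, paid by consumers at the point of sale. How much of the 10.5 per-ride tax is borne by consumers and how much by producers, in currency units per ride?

Demand slope: (402 − 393)/(54 − 63) = -1, so Qd = 456 − P.
Supply slope: (448 − 364)/(64 − 50) = 6, so Qs = 6P + 64.
Without the tax, 456 − P = 6P + 64 gives 7P = 392, so P* = 56 and Q* = 400.
With the tax collected from consumers, demand (in seller-price terms) shifts: Qd = 456 − (P + 10.5).
Solving gives Q = 391 with consumers paying 65 and producers receiving 54.5 (the 10.5 wedge).
Burden on consumers: 9; on producers: 1.5. (They sum to 10.5.)

Consumers bear 9 per ride; producers bear 1.5 per ride.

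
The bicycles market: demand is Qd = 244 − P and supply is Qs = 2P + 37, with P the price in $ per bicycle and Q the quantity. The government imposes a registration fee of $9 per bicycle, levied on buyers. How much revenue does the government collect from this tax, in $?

Tax revenue = $1521.

Without the tax, 244 − P = 2P + 37 gives 3P = 207, so P* = $69 and Q* = 175.
With the tax collected from buyers, demand (in seller-price terms) shifts: Qd = 244 − (P + 9).
Solving gives Q = 169 with buyers paying $75 and producers receiving $66 (the $9 wedge).
Revenue = t · Q = 9 · 169 = $1521.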